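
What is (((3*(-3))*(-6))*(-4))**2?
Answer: 46656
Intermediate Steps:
(((3*(-3))*(-6))*(-4))**2 = (-9*(-6)*(-4))**2 = (54*(-4))**2 = (-216)**2 = 46656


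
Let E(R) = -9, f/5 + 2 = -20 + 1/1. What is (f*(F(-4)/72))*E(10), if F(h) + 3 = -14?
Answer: -1785/8 ≈ -223.13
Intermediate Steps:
f = -105 (f = -10 + 5*(-20 + 1/1) = -10 + 5*(-20 + 1) = -10 + 5*(-19) = -10 - 95 = -105)
F(h) = -17 (F(h) = -3 - 14 = -17)
(f*(F(-4)/72))*E(10) = -(-1785)/72*(-9) = -105*(-17/72)*(-9) = (595/24)*(-9) = -1785/8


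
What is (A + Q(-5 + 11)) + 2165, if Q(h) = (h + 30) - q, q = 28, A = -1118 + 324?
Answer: 1379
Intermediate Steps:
A = -794
Q(h) = 2 + h (Q(h) = (h + 30) - 1*28 = (30 + h) - 28 = 2 + h)
(A + Q(-5 + 11)) + 2165 = (-794 + (2 + (-5 + 11))) + 2165 = (-794 + (2 + 6)) + 2165 = (-794 + 8) + 2165 = -786 + 2165 = 1379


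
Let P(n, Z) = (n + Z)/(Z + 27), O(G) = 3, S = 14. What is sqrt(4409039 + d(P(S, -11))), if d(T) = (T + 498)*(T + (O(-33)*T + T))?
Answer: sqrt(1128833549)/16 ≈ 2099.9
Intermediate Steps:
P(n, Z) = (Z + n)/(27 + Z)
d(T) = 5*T*(498 + T) (d(T) = (T + 498)*(T + (3*T + T)) = (498 + T)*(T + 4*T) = (498 + T)*(5*T) = 5*T*(498 + T))
sqrt(4409039 + d(P(S, -11))) = sqrt(4409039 + 5*((-11 + 14)/(27 - 11))*(498 + (-11 + 14)/(27 - 11))) = sqrt(4409039 + 5*(3/16)*(498 + 3/16)) = sqrt(4409039 + 5*(3/16)*(7971/16)) = sqrt(4409039 + 119565/256) = sqrt(1128833549/256) = sqrt(1128833549)/16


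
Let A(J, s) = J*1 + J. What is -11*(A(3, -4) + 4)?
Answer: -110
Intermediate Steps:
A(J, s) = 2*J (A(J, s) = J + J = 2*J)
-11*(A(3, -4) + 4) = -11*(2*3 + 4) = -11*(6 + 4) = -11*10 = -110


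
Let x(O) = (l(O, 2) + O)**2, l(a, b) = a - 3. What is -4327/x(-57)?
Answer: -4327/13689 ≈ -0.31609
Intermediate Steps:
l(a, b) = -3 + a
x(O) = (-3 + 2*O)**2 (x(O) = ((-3 + O) + O)**2 = (-3 + 2*O)**2)
-4327/x(-57) = -4327/(-3 + 2*(-57))**2 = -4327/(-3 - 114)**2 = -4327/((-117)**2) = -4327/13689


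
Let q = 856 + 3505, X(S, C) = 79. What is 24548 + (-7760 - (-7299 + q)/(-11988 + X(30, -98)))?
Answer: 199925354/11909 ≈ 16788.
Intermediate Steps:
q = 4361
24548 + (-7760 - (-7299 + q)/(-11988 + X(30, -98))) = 24548 + (-7760 - (-7299 + 4361)/(-11988 + 79)) = 24548 + (-7760 - (-2938)/(-11909)) = 24548 + (-7760 - (-2938)*(-1)/11909) = 24548 + (-7760 - 1*2938/11909) = 24548 + (-7760 - 2938/11909) = 24548 - 92416778/11909 = 199925354/11909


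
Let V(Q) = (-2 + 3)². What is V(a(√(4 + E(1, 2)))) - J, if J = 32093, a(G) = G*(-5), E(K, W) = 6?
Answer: -32092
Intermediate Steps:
a(G) = -5*G
V(Q) = 1 (V(Q) = 1² = 1)
V(a(√(4 + E(1, 2)))) - J = 1 - 1*32093 = 1 - 32093 = -32092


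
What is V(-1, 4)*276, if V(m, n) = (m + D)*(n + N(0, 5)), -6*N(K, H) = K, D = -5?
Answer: -6624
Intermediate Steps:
N(K, H) = -K/6
V(m, n) = n*(-5 + m) (V(m, n) = (m - 5)*(n - ⅙*0) = (-5 + m)*(n + 0) = (-5 + m)*n = n*(-5 + m))
V(-1, 4)*276 = (4*(-5 - 1))*276 = (4*(-6))*276 = -24*276 = -6624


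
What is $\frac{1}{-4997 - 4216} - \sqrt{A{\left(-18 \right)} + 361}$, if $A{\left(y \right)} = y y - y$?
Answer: $- \frac{1}{9213} - \sqrt{703} \approx -26.514$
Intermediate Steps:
$A{\left(y \right)} = y^{2} - y$
$\frac{1}{-4997 - 4216} - \sqrt{A{\left(-18 \right)} + 361} = \frac{1}{-4997 - 4216} - \sqrt{- 18 \left(-1 - 18\right) + 361} = \frac{1}{-9213} - \sqrt{\left(-18\right) \left(-19\right) + 361} = - \frac{1}{9213} - \sqrt{342 + 361} = - \frac{1}{9213} - \sqrt{703}$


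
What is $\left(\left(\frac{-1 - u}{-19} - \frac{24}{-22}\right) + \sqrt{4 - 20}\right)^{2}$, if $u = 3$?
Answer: $- \frac{624912}{43681} + \frac{2176 i}{209} \approx -14.306 + 10.411 i$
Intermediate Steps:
$\left(\left(\frac{-1 - u}{-19} - \frac{24}{-22}\right) + \sqrt{4 - 20}\right)^{2} = \left(\left(\frac{-1 - 3}{-19} - \frac{24}{-22}\right) + \sqrt{4 - 20}\right)^{2} = \left(\left(\left(-1 - 3\right) \left(- \frac{1}{19}\right) - - \frac{12}{11}\right) + \sqrt{4 - 20}\right)^{2} = \left(\left(\left(-4\right) \left(- \frac{1}{19}\right) + \frac{12}{11}\right) + \sqrt{4 - 20}\right)^{2} = \left(\left(\frac{4}{19} + \frac{12}{11}\right) + \sqrt{-16}\right)^{2} = \left(\frac{272}{209} + 4 i\right)^{2}$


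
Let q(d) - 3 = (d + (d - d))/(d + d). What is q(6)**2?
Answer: 49/4 ≈ 12.250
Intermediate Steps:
q(d) = 7/2 (q(d) = 3 + (d + (d - d))/(d + d) = 3 + (d + 0)/((2*d)) = 3 + d*(1/(2*d)) = 3 + 1/2 = 7/2)
q(6)**2 = (7/2)**2 = 49/4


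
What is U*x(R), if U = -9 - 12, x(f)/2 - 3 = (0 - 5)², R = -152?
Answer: -1176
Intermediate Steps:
x(f) = 56 (x(f) = 6 + 2*(0 - 5)² = 6 + 2*(-5)² = 6 + 2*25 = 6 + 50 = 56)
U = -21
U*x(R) = -21*56 = -1176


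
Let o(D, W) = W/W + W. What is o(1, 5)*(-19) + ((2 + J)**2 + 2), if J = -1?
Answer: -111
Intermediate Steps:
o(D, W) = 1 + W
o(1, 5)*(-19) + ((2 + J)**2 + 2) = (1 + 5)*(-19) + ((2 - 1)**2 + 2) = 6*(-19) + (1**2 + 2) = -114 + (1 + 2) = -114 + 3 = -111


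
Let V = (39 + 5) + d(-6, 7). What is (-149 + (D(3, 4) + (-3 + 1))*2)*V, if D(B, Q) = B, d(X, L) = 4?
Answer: -7056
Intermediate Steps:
V = 48 (V = (39 + 5) + 4 = 44 + 4 = 48)
(-149 + (D(3, 4) + (-3 + 1))*2)*V = (-149 + (3 + (-3 + 1))*2)*48 = (-149 + (3 - 2)*2)*48 = (-149 + 1*2)*48 = (-149 + 2)*48 = -147*48 = -7056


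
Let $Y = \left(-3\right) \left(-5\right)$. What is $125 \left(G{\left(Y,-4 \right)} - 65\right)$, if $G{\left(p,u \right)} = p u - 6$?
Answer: $-16375$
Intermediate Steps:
$Y = 15$
$G{\left(p,u \right)} = -6 + p u$
$125 \left(G{\left(Y,-4 \right)} - 65\right) = 125 \left(\left(-6 + 15 \left(-4\right)\right) - 65\right) = 125 \left(\left(-6 - 60\right) - 65\right) = 125 \left(-66 - 65\right) = 125 \left(-131\right) = -16375$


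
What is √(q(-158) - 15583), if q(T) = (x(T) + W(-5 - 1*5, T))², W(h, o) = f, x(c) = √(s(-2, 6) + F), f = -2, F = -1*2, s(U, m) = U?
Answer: √(-15583 - 8*I) ≈ 0.032 - 124.83*I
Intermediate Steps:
F = -2
x(c) = 2*I (x(c) = √(-2 - 2) = √(-4) = 2*I)
W(h, o) = -2
q(T) = (-2 + 2*I)² (q(T) = (2*I - 2)² = (-2 + 2*I)²)
√(q(-158) - 15583) = √(-8*I - 15583) = √(-15583 - 8*I)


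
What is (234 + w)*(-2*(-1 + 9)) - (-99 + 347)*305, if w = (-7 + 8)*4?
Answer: -79448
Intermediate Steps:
w = 4 (w = 1*4 = 4)
(234 + w)*(-2*(-1 + 9)) - (-99 + 347)*305 = (234 + 4)*(-2*(-1 + 9)) - (-99 + 347)*305 = 238*(-2*8) - 248*305 = 238*(-16) - 1*75640 = -3808 - 75640 = -79448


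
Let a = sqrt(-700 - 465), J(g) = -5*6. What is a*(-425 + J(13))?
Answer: -455*I*sqrt(1165) ≈ -15530.0*I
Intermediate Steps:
J(g) = -30
a = I*sqrt(1165) (a = sqrt(-1165) = I*sqrt(1165) ≈ 34.132*I)
a*(-425 + J(13)) = (I*sqrt(1165))*(-425 - 30) = (I*sqrt(1165))*(-455) = -455*I*sqrt(1165)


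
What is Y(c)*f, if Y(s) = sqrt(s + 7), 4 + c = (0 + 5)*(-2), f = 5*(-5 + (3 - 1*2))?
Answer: -20*I*sqrt(7) ≈ -52.915*I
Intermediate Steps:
f = -20 (f = 5*(-5 + (3 - 2)) = 5*(-5 + 1) = 5*(-4) = -20)
c = -14 (c = -4 + (0 + 5)*(-2) = -4 + 5*(-2) = -4 - 10 = -14)
Y(s) = sqrt(7 + s)
Y(c)*f = sqrt(7 - 14)*(-20) = sqrt(-7)*(-20) = (I*sqrt(7))*(-20) = -20*I*sqrt(7)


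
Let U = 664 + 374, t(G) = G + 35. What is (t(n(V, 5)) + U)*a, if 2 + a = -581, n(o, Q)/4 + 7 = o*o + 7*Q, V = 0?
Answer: -690855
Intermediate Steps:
n(o, Q) = -28 + 4*o² + 28*Q (n(o, Q) = -28 + 4*(o*o + 7*Q) = -28 + 4*(o² + 7*Q) = -28 + (4*o² + 28*Q) = -28 + 4*o² + 28*Q)
t(G) = 35 + G
U = 1038
a = -583 (a = -2 - 581 = -583)
(t(n(V, 5)) + U)*a = ((35 + (-28 + 4*0² + 28*5)) + 1038)*(-583) = ((35 + (-28 + 4*0 + 140)) + 1038)*(-583) = ((35 + (-28 + 0 + 140)) + 1038)*(-583) = ((35 + 112) + 1038)*(-583) = (147 + 1038)*(-583) = 1185*(-583) = -690855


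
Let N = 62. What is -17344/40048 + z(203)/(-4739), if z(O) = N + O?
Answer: -5800371/11861717 ≈ -0.48900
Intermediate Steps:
z(O) = 62 + O
-17344/40048 + z(203)/(-4739) = -17344/40048 + (62 + 203)/(-4739) = -17344*1/40048 + 265*(-1/4739) = -1084/2503 - 265/4739 = -5800371/11861717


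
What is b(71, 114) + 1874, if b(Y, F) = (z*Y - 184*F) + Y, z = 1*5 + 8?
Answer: -18108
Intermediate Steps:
z = 13 (z = 5 + 8 = 13)
b(Y, F) = -184*F + 14*Y (b(Y, F) = (13*Y - 184*F) + Y = (-184*F + 13*Y) + Y = -184*F + 14*Y)
b(71, 114) + 1874 = (-184*114 + 14*71) + 1874 = (-20976 + 994) + 1874 = -19982 + 1874 = -18108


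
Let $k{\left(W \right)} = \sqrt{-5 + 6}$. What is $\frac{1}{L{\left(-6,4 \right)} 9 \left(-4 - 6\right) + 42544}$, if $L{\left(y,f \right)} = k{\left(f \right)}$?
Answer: $\frac{1}{42454} \approx 2.3555 \cdot 10^{-5}$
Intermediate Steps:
$k{\left(W \right)} = 1$ ($k{\left(W \right)} = \sqrt{1} = 1$)
$L{\left(y,f \right)} = 1$
$\frac{1}{L{\left(-6,4 \right)} 9 \left(-4 - 6\right) + 42544} = \frac{1}{1 \cdot 9 \left(-4 - 6\right) + 42544} = \frac{1}{9 \left(-10\right) + 42544} = \frac{1}{-90 + 42544} = \frac{1}{42454}$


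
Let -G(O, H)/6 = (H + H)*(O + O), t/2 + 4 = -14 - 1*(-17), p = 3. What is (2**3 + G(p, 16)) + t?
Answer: -1146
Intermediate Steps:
t = -2 (t = -8 + 2*(-14 - 1*(-17)) = -8 + 2*(-14 + 17) = -8 + 2*3 = -8 + 6 = -2)
G(O, H) = -24*H*O (G(O, H) = -6*(H + H)*(O + O) = -6*2*H*2*O = -24*H*O)
(2**3 + G(p, 16)) + t = (2**3 - 24*16*3) - 2 = (8 - 1152) - 2 = -1144 - 2 = -1146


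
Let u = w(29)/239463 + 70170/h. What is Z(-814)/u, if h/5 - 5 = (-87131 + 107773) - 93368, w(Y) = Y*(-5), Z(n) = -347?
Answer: 6042654121581/3371168287 ≈ 1792.5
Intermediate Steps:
w(Y) = -5*Y
h = -363605 (h = 25 + 5*((-87131 + 107773) - 93368) = 25 + 5*(20642 - 93368) = 25 + 5*(-72726) = 25 - 363630 = -363605)
u = -3371168287/17413988823 (u = -5*29/239463 + 70170/(-363605) = -145*1/239463 + 70170*(-1/363605) = -145/239463 - 14034/72721 = -3371168287/17413988823 ≈ -0.19359)
Z(-814)/u = -347/(-3371168287/17413988823) = -347*(-17413988823/3371168287) = 6042654121581/3371168287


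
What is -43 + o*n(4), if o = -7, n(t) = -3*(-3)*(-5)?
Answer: 272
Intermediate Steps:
n(t) = -45 (n(t) = 9*(-5) = -45)
-43 + o*n(4) = -43 - 7*(-45) = -43 + 315 = 272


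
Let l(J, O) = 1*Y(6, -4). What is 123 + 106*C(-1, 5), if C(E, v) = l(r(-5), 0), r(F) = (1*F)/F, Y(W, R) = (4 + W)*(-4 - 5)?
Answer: -9417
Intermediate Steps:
Y(W, R) = -36 - 9*W (Y(W, R) = (4 + W)*(-9) = -36 - 9*W)
r(F) = 1 (r(F) = F/F = 1)
l(J, O) = -90 (l(J, O) = 1*(-36 - 9*6) = 1*(-36 - 54) = 1*(-90) = -90)
C(E, v) = -90
123 + 106*C(-1, 5) = 123 + 106*(-90) = 123 - 9540 = -9417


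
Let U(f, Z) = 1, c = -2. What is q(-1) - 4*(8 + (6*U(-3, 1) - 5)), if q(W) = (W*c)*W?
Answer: -38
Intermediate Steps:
q(W) = -2*W**2 (q(W) = (W*(-2))*W = (-2*W)*W = -2*W**2)
q(-1) - 4*(8 + (6*U(-3, 1) - 5)) = -2*(-1)**2 - 4*(8 + (6*1 - 5)) = -2*1 - 4*(8 + (6 - 5)) = -2 - 4*(8 + 1) = -2 - 4*9 = -2 - 1*36 = -2 - 36 = -38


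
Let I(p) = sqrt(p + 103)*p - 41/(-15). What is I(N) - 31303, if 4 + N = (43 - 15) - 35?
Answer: -469504/15 - 22*sqrt(23) ≈ -31406.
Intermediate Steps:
N = -11 (N = -4 + ((43 - 15) - 35) = -4 + (28 - 35) = -4 - 7 = -11)
I(p) = 41/15 + p*sqrt(103 + p) (I(p) = sqrt(103 + p)*p - 41*(-1/15) = p*sqrt(103 + p) + 41/15 = 41/15 + p*sqrt(103 + p))
I(N) - 31303 = (41/15 - 11*sqrt(103 - 11)) - 31303 = (41/15 - 22*sqrt(23)) - 31303 = -469504/15 - 22*sqrt(23)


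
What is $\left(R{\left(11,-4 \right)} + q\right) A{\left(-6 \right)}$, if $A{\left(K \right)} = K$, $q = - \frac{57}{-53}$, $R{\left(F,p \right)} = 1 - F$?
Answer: $\frac{2838}{53} \approx 53.547$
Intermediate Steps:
$q = \frac{57}{53}$ ($q = \left(-57\right) \left(- \frac{1}{53}\right) = \frac{57}{53} \approx 1.0755$)
$\left(R{\left(11,-4 \right)} + q\right) A{\left(-6 \right)} = \left(\left(1 - 11\right) + \frac{57}{53}\right) \left(-6\right) = \left(-10 + \frac{57}{53}\right) \left(-6\right) = \left(- \frac{473}{53}\right) \left(-6\right) = \frac{2838}{53}$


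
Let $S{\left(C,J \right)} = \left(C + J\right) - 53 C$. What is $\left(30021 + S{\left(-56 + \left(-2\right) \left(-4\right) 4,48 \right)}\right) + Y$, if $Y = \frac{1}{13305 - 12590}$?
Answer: $\frac{22391656}{715} \approx 31317.0$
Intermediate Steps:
$S{\left(C,J \right)} = J - 52 C$
$Y = \frac{1}{715} \approx 0.0013986$
$\left(30021 + S{\left(-56 + \left(-2\right) \left(-4\right) 4,48 \right)}\right) + Y = \left(30021 - \left(-48 + 52 \left(-56 + \left(-2\right) \left(-4\right) 4\right)\right)\right) + \frac{1}{715} = \left(30021 - \left(-48 + 52 \left(-56 + 8 \cdot 4\right)\right)\right) + \frac{1}{715} = \left(30021 - \left(-48 + 52 \left(-56 + 32\right)\right)\right) + \frac{1}{715} = \left(30021 + \left(48 - -1248\right)\right) + \frac{1}{715} = \left(30021 + \left(48 + 1248\right)\right) + \frac{1}{715} = \left(30021 + 1296\right) + \frac{1}{715} = 31317 + \frac{1}{715} = \frac{22391656}{715}$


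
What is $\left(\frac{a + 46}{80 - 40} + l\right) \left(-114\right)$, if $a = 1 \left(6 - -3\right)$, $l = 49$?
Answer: $- \frac{22971}{4} \approx -5742.8$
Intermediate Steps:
$a = 9$ ($a = 1 \left(6 + 3\right) = 1 \cdot 9 = 9$)
$\left(\frac{a + 46}{80 - 40} + l\right) \left(-114\right) = \left(\frac{9 + 46}{80 - 40} + 49\right) \left(-114\right) = \left(\frac{55}{40} + 49\right) \left(-114\right) = \left(55 \cdot \frac{1}{40} + 49\right) \left(-114\right) = \left(\frac{11}{8} + 49\right) \left(-114\right) = \frac{403}{8} \left(-114\right) = - \frac{22971}{4}$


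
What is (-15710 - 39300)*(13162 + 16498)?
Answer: -1631596600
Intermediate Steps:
(-15710 - 39300)*(13162 + 16498) = -55010*29660 = -1631596600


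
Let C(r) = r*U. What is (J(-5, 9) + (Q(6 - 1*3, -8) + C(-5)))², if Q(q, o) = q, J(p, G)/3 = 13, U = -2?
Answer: 2704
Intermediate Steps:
J(p, G) = 39 (J(p, G) = 3*13 = 39)
C(r) = -2*r (C(r) = r*(-2) = -2*r)
(J(-5, 9) + (Q(6 - 1*3, -8) + C(-5)))² = (39 + ((6 - 1*3) - 2*(-5)))² = (39 + ((6 - 3) + 10))² = (39 + (3 + 10))² = (39 + 13)² = 52² = 2704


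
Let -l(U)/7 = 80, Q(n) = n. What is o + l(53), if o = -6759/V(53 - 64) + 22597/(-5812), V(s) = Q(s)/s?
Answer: -42560625/5812 ≈ -7322.9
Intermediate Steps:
l(U) = -560 (l(U) = -7*80 = -560)
V(s) = 1 (V(s) = s/s = 1)
o = -39305905/5812 (o = -6759/1 + 22597/(-5812) = -6759*1 + 22597*(-1/5812) = -6759 - 22597/5812 = -39305905/5812 ≈ -6762.9)
o + l(53) = -39305905/5812 - 560 = -42560625/5812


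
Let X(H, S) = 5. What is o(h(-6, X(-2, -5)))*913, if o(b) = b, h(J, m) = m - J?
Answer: 10043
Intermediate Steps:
o(h(-6, X(-2, -5)))*913 = (5 - 1*(-6))*913 = (5 + 6)*913 = 11*913 = 10043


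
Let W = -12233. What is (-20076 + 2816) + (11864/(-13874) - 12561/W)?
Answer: -1464674570959/84860321 ≈ -17260.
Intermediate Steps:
(-20076 + 2816) + (11864/(-13874) - 12561/W) = (-20076 + 2816) + (11864/(-13874) - 12561/(-12233)) = -17260 + (11864*(-1/13874) - 12561*(-1/12233)) = -17260 + (-5932/6937 + 12561/12233) = -17260 + 14569501/84860321 = -1464674570959/84860321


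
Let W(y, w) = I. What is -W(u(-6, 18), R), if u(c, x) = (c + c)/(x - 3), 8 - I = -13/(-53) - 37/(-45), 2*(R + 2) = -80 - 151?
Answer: -16534/2385 ≈ -6.9325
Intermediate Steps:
R = -235/2 (R = -2 + (-80 - 151)/2 = -2 + (½)*(-231) = -2 - 231/2 = -235/2 ≈ -117.50)
I = 16534/2385 (I = 8 - (-13/(-53) - 37/(-45)) = 8 - (-13*(-1/53) - 37*(-1/45)) = 8 - (13/53 + 37/45) = 8 - 1*2546/2385 = 8 - 2546/2385 = 16534/2385 ≈ 6.9325)
u(c, x) = 2*c/(-3 + x) (u(c, x) = (2*c)/(-3 + x) = 2*c/(-3 + x))
W(y, w) = 16534/2385
-W(u(-6, 18), R) = -1*16534/2385 = -16534/2385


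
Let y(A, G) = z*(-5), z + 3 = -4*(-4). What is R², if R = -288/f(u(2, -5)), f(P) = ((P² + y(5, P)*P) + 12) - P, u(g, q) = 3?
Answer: 9216/3481 ≈ 2.6475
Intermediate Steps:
z = 13 (z = -3 - 4*(-4) = -3 + 16 = 13)
y(A, G) = -65 (y(A, G) = 13*(-5) = -65)
f(P) = 12 + P² - 66*P (f(P) = ((P² - 65*P) + 12) - P = (12 + P² - 65*P) - P = 12 + P² - 66*P)
R = 96/59 (R = -288/(12 + 3² - 66*3) = -288/(12 + 9 - 198) = -288/(-177) = -288*(-1/177) = 96/59 ≈ 1.6271)
R² = (96/59)² = 9216/3481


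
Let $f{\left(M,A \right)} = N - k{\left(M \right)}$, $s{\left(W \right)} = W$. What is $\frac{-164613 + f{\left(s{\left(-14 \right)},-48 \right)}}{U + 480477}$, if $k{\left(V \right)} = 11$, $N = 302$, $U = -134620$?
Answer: $- \frac{164322}{345857} \approx -0.47512$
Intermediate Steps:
$f{\left(M,A \right)} = 291$ ($f{\left(M,A \right)} = 302 - 11 = 291$)
$\frac{-164613 + f{\left(s{\left(-14 \right)},-48 \right)}}{U + 480477} = \frac{-164613 + 291}{-134620 + 480477} = - \frac{164322}{345857}$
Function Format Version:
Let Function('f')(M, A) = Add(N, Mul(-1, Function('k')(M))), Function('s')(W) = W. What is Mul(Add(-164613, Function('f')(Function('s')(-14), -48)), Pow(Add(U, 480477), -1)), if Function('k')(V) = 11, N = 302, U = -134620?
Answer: Rational(-164322, 345857) ≈ -0.47512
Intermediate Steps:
Function('f')(M, A) = 291 (Function('f')(M, A) = Add(302, Mul(-1, 11)) = Add(302, -11) = 291)
Mul(Add(-164613, Function('f')(Function('s')(-14), -48)), Pow(Add(U, 480477), -1)) = Mul(Add(-164613, 291), Pow(Add(-134620, 480477), -1)) = Mul(-164322, Pow(345857, -1)) = Mul(-164322, Rational(1, 345857)) = Rational(-164322, 345857)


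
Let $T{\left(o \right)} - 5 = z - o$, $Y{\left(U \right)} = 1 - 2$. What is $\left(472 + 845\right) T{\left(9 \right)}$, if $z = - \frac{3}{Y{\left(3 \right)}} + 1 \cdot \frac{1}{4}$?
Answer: $- \frac{3951}{4} \approx -987.75$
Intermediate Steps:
$Y{\left(U \right)} = -1$
$z = \frac{13}{4}$ ($z = - \frac{3}{-1} + 1 \cdot \frac{1}{4} = \left(-3\right) \left(-1\right) + 1 \cdot \frac{1}{4} = 3 + \frac{1}{4} = \frac{13}{4} \approx 3.25$)
$T{\left(o \right)} = \frac{33}{4} - o$ ($T{\left(o \right)} = 5 - \left(- \frac{13}{4} + o\right) = \frac{33}{4} - o$)
$\left(472 + 845\right) T{\left(9 \right)} = \left(472 + 845\right) \left(\frac{33}{4} - 9\right) = 1317 \left(\frac{33}{4} - 9\right) = 1317 \left(- \frac{3}{4}\right) = - \frac{3951}{4}$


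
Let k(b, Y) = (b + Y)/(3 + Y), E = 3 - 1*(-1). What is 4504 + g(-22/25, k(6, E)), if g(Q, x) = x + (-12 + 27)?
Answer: 31643/7 ≈ 4520.4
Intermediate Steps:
E = 4 (E = 3 + 1 = 4)
k(b, Y) = (Y + b)/(3 + Y)
g(Q, x) = 15 + x (g(Q, x) = x + 15 = 15 + x)
4504 + g(-22/25, k(6, E)) = 4504 + (15 + (4 + 6)/(3 + 4)) = 4504 + (15 + 10/7) = 4504 + 115/7 = 31643/7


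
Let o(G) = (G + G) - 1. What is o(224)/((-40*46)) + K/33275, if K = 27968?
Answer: 7317439/12245200 ≈ 0.59758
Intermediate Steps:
o(G) = -1 + 2*G (o(G) = 2*G - 1 = -1 + 2*G)
o(224)/((-40*46)) + K/33275 = (-1 + 2*224)/((-40*46)) + 27968/33275 = (-1 + 448)/(-1840) + 27968*(1/33275) = 447*(-1/1840) + 27968/33275 = -447/1840 + 27968/33275 = 7317439/12245200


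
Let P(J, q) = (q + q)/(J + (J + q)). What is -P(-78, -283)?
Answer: -566/439 ≈ -1.2893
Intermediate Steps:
P(J, q) = 2*q/(q + 2*J) (P(J, q) = (2*q)/(q + 2*J) = 2*q/(q + 2*J))
-P(-78, -283) = -2*(-283)/(-283 + 2*(-78)) = -2*(-283)/(-283 - 156) = -2*(-283)/(-439) = -2*(-283)*(-1)/439 = -1*566/439 = -566/439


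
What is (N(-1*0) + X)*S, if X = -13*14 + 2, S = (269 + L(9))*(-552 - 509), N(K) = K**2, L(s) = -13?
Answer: 48890880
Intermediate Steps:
S = -271616 (S = (269 - 13)*(-552 - 509) = 256*(-1061) = -271616)
X = -180 (X = -182 + 2 = -180)
(N(-1*0) + X)*S = ((-1*0)**2 - 180)*(-271616) = (0**2 - 180)*(-271616) = (0 - 180)*(-271616) = -180*(-271616) = 48890880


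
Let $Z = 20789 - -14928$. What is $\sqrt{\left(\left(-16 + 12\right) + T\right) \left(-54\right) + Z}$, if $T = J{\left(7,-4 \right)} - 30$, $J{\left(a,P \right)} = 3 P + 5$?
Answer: $\sqrt{37931} \approx 194.76$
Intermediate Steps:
$J{\left(a,P \right)} = 5 + 3 P$
$Z = 35717$ ($Z = 20789 + 14928 = 35717$)
$T = -37$ ($T = \left(5 + 3 \left(-4\right)\right) - 30 = \left(5 - 12\right) - 30 = -7 - 30 = -37$)
$\sqrt{\left(\left(-16 + 12\right) + T\right) \left(-54\right) + Z} = \sqrt{\left(\left(-16 + 12\right) - 37\right) \left(-54\right) + 35717} = \sqrt{\left(-4 - 37\right) \left(-54\right) + 35717} = \sqrt{\left(-41\right) \left(-54\right) + 35717} = \sqrt{2214 + 35717} = \sqrt{37931}$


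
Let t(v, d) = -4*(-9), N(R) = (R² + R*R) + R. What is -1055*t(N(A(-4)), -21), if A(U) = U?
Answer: -37980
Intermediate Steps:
N(R) = R + 2*R² (N(R) = (R² + R²) + R = 2*R² + R = R + 2*R²)
t(v, d) = 36
-1055*t(N(A(-4)), -21) = -1055*36 = -37980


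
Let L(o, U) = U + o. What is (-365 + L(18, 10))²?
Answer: 113569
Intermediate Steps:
(-365 + L(18, 10))² = (-365 + (10 + 18))² = (-365 + 28)² = (-337)² = 113569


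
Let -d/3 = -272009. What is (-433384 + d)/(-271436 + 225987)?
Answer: -382643/45449 ≈ -8.4192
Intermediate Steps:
d = 816027 (d = -3*(-272009) = 816027)
(-433384 + d)/(-271436 + 225987) = (-433384 + 816027)/(-271436 + 225987) = 382643/(-45449) = 382643*(-1/45449) = -382643/45449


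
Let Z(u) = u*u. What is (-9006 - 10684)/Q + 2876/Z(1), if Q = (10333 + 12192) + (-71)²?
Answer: 20127/7 ≈ 2875.3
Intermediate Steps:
Z(u) = u²
Q = 27566 (Q = 22525 + 5041 = 27566)
(-9006 - 10684)/Q + 2876/Z(1) = (-9006 - 10684)/27566 + 2876/(1²) = -19690*1/27566 + 2876/1 = -5/7 + 2876*1 = -5/7 + 2876 = 20127/7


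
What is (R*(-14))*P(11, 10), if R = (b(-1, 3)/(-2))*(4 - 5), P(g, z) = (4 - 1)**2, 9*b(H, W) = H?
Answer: 7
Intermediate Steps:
b(H, W) = H/9
P(g, z) = 9 (P(g, z) = 3**2 = 9)
R = -1/18 (R = (((1/9)*(-1))/(-2))*(4 - 5) = -1/9*(-1/2)*(-1) = (1/18)*(-1) = -1/18 ≈ -0.055556)
(R*(-14))*P(11, 10) = -1/18*(-14)*9 = (7/9)*9 = 7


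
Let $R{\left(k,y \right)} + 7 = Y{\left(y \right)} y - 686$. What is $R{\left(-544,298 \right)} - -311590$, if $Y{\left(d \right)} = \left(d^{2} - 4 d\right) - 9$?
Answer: $26416591$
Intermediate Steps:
$Y{\left(d \right)} = -9 + d^{2} - 4 d$
$R{\left(k,y \right)} = -693 + y \left(-9 + y^{2} - 4 y\right)$ ($R{\left(k,y \right)} = -7 + \left(\left(-9 + y^{2} - 4 y\right) y - 686\right) = -7 + \left(y \left(-9 + y^{2} - 4 y\right) - 686\right) = -7 + \left(-686 + y \left(-9 + y^{2} - 4 y\right)\right) = -693 + y \left(-9 + y^{2} - 4 y\right)$)
$R{\left(-544,298 \right)} - -311590 = \left(-693 - 298 \left(9 - 298^{2} + 4 \cdot 298\right)\right) - -311590 = \left(-693 - 298 \left(9 - 88804 + 1192\right)\right) + 311590 = \left(-693 - 298 \left(-87603\right)\right) + 311590 = \left(-693 + 26105694\right) + 311590 = 26105001 + 311590 = 26416591$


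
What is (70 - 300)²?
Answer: 52900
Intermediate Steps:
(70 - 300)² = (-230)² = 52900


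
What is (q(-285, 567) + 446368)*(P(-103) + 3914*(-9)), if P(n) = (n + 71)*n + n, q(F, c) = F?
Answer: -14289376739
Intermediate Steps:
P(n) = n + n*(71 + n) (P(n) = (71 + n)*n + n = n*(71 + n) + n = n + n*(71 + n))
(q(-285, 567) + 446368)*(P(-103) + 3914*(-9)) = (-285 + 446368)*(-103*(72 - 103) + 3914*(-9)) = 446083*(-103*(-31) - 35226) = 446083*(3193 - 35226) = 446083*(-32033) = -14289376739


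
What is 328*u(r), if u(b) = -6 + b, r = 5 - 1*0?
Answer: -328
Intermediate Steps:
r = 5 (r = 5 + 0 = 5)
328*u(r) = 328*(-6 + 5) = 328*(-1) = -328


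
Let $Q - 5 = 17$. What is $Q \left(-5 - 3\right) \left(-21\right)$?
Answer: $3696$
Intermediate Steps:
$Q = 22$ ($Q = 5 + 17 = 22$)
$Q \left(-5 - 3\right) \left(-21\right) = 22 \left(-5 - 3\right) \left(-21\right) = 22 \left(-8\right) \left(-21\right) = \left(-176\right) \left(-21\right) = 3696$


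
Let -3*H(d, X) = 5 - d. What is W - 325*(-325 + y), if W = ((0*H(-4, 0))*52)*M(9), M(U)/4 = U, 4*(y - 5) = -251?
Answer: 497575/4 ≈ 1.2439e+5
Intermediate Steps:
y = -231/4 (y = 5 + (¼)*(-251) = 5 - 251/4 = -231/4 ≈ -57.750)
M(U) = 4*U
H(d, X) = -5/3 + d/3 (H(d, X) = -(5 - d)/3 = -5/3 + d/3)
W = 0 (W = ((0*(-5/3 + (⅓)*(-4)))*52)*(4*9) = ((0*(-5/3 - 4/3))*52)*36 = ((0*(-3))*52)*36 = (0*52)*36 = 0*36 = 0)
W - 325*(-325 + y) = 0 - 325*(-325 - 231/4) = 0 - 325*(-1531)/4 = 0 - 1*(-497575/4) = 0 + 497575/4 = 497575/4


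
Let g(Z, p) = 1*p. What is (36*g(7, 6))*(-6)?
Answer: -1296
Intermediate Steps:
g(Z, p) = p
(36*g(7, 6))*(-6) = (36*6)*(-6) = 216*(-6) = -1296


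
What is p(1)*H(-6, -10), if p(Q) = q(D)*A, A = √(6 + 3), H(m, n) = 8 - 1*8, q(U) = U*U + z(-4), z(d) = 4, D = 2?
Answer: 0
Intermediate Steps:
q(U) = 4 + U² (q(U) = U*U + 4 = U² + 4 = 4 + U²)
H(m, n) = 0 (H(m, n) = 8 - 8 = 0)
A = 3 (A = √9 = 3)
p(Q) = 24 (p(Q) = (4 + 2²)*3 = (4 + 4)*3 = 8*3 = 24)
p(1)*H(-6, -10) = 24*0 = 0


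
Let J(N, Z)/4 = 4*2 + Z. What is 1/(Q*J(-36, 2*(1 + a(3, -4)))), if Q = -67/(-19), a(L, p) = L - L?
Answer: 19/2680 ≈ 0.0070896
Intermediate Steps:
a(L, p) = 0
J(N, Z) = 32 + 4*Z (J(N, Z) = 4*(4*2 + Z) = 4*(8 + Z) = 32 + 4*Z)
Q = 67/19 (Q = -67*(-1/19) = 67/19 ≈ 3.5263)
1/(Q*J(-36, 2*(1 + a(3, -4)))) = 1/(67*(32 + 4*(2*(1 + 0)))/19) = 1/(67*(32 + 4*(2*1))/19) = 1/(67*(32 + 4*2)/19) = 1/(67*(32 + 8)/19) = 1/((67/19)*40) = 1/(2680/19) = 19/2680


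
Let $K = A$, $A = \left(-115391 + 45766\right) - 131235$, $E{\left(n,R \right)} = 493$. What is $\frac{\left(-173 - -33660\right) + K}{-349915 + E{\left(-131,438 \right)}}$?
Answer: $\frac{55791}{116474} \approx 0.479$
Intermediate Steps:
$A = -200860$ ($A = -69625 - 131235 = -200860$)
$K = -200860$
$\frac{\left(-173 - -33660\right) + K}{-349915 + E{\left(-131,438 \right)}} = \frac{\left(-173 - -33660\right) - 200860}{-349915 + 493} = \frac{\left(-173 + 33660\right) - 200860}{-349422} = \left(33487 - 200860\right) \left(- \frac{1}{349422}\right) = \left(-167373\right) \left(- \frac{1}{349422}\right) = \frac{55791}{116474}$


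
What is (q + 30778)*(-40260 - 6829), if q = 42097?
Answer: -3431610875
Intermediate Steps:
(q + 30778)*(-40260 - 6829) = (42097 + 30778)*(-40260 - 6829) = 72875*(-47089) = -3431610875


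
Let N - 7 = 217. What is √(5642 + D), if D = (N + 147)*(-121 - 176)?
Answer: I*√104545 ≈ 323.33*I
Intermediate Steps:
N = 224 (N = 7 + 217 = 224)
D = -110187 (D = (224 + 147)*(-121 - 176) = 371*(-297) = -110187)
√(5642 + D) = √(5642 - 110187) = √(-104545) = I*√104545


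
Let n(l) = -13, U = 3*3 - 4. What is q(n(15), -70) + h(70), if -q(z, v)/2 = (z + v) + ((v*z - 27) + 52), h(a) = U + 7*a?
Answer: -1209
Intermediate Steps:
U = 5 (U = 9 - 4 = 5)
h(a) = 5 + 7*a
q(z, v) = -50 - 2*v - 2*z - 2*v*z (q(z, v) = -2*((z + v) + ((v*z - 27) + 52)) = -2*((v + z) + ((-27 + v*z) + 52)) = -2*((v + z) + (25 + v*z)) = -2*(25 + v + z + v*z) = -50 - 2*v - 2*z - 2*v*z)
q(n(15), -70) + h(70) = (-50 - 2*(-70) - 2*(-13) - 2*(-70)*(-13)) + (5 + 7*70) = (-50 + 140 + 26 - 1820) + (5 + 490) = -1704 + 495 = -1209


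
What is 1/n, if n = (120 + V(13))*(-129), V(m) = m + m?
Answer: -1/18834 ≈ -5.3095e-5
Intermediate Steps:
V(m) = 2*m
n = -18834 (n = (120 + 2*13)*(-129) = (120 + 26)*(-129) = 146*(-129) = -18834)
1/n = 1/(-18834) = -1/18834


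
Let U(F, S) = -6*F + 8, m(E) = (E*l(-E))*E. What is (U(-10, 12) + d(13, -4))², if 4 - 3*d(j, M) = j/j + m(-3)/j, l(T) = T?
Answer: 788544/169 ≈ 4665.9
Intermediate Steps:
m(E) = -E³ (m(E) = (E*(-E))*E = (-E²)*E = -E³)
U(F, S) = 8 - 6*F
d(j, M) = 1 - 9/j (d(j, M) = 4/3 - (j/j + (-1*(-3)³)/j)/3 = 4/3 - (1 + (-1*(-27))/j)/3 = 4/3 - (1 + 27/j)/3 = 4/3 + (-⅓ - 9/j) = 1 - 9/j)
(U(-10, 12) + d(13, -4))² = ((8 - 6*(-10)) + (-9 + 13)/13)² = ((8 + 60) + (1/13)*4)² = (68 + 4/13)² = (888/13)² = 788544/169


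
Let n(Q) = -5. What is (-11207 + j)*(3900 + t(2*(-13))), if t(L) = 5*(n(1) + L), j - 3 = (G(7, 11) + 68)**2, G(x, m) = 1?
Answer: -24129035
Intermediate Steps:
j = 4764 (j = 3 + (1 + 68)**2 = 3 + 69**2 = 3 + 4761 = 4764)
t(L) = -25 + 5*L (t(L) = 5*(-5 + L) = -25 + 5*L)
(-11207 + j)*(3900 + t(2*(-13))) = (-11207 + 4764)*(3900 + (-25 + 5*(2*(-13)))) = -6443*(3900 + (-25 + 5*(-26))) = -6443*(3900 + (-25 - 130)) = -6443*(3900 - 155) = -6443*3745 = -24129035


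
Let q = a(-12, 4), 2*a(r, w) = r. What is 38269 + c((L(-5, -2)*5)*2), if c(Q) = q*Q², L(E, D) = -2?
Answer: 35869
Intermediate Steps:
a(r, w) = r/2
q = -6 (q = (½)*(-12) = -6)
c(Q) = -6*Q²
38269 + c((L(-5, -2)*5)*2) = 38269 - 6*(-2*5*2)² = 38269 - 6*(-10*2)² = 38269 - 6*(-20)² = 38269 - 6*400 = 38269 - 2400 = 35869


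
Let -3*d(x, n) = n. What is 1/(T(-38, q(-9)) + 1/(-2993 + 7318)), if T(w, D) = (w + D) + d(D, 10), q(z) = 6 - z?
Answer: -12975/341672 ≈ -0.037975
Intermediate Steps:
d(x, n) = -n/3
T(w, D) = -10/3 + D + w (T(w, D) = (w + D) - ⅓*10 = (D + w) - 10/3 = -10/3 + D + w)
1/(T(-38, q(-9)) + 1/(-2993 + 7318)) = 1/((-10/3 + (6 - 1*(-9)) - 38) + 1/(-2993 + 7318)) = 1/((-10/3 + (6 + 9) - 38) + 1/4325) = 1/((-10/3 + 15 - 38) + 1/4325) = 1/(-79/3 + 1/4325) = 1/(-341672/12975) = -12975/341672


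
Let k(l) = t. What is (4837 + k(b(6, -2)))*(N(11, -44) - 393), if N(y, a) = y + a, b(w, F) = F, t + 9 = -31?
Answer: -2043522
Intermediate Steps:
t = -40 (t = -9 - 31 = -40)
k(l) = -40
N(y, a) = a + y
(4837 + k(b(6, -2)))*(N(11, -44) - 393) = (4837 - 40)*((-44 + 11) - 393) = 4797*(-33 - 393) = 4797*(-426) = -2043522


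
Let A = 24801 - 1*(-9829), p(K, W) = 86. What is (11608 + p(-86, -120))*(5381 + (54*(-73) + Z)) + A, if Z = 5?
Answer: 16920766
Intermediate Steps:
A = 34630 (A = 24801 + 9829 = 34630)
(11608 + p(-86, -120))*(5381 + (54*(-73) + Z)) + A = (11608 + 86)*(5381 + (54*(-73) + 5)) + 34630 = 11694*(5381 + (-3942 + 5)) + 34630 = 11694*(5381 - 3937) + 34630 = 11694*1444 + 34630 = 16886136 + 34630 = 16920766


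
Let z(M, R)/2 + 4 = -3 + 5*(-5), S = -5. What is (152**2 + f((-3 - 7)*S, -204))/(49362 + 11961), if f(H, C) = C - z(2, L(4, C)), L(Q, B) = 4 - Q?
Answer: 22964/61323 ≈ 0.37448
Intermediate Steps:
z(M, R) = -64 (z(M, R) = -8 + 2*(-3 + 5*(-5)) = -8 + 2*(-3 - 25) = -8 + 2*(-28) = -8 - 56 = -64)
f(H, C) = 64 + C (f(H, C) = C - 1*(-64) = C + 64 = 64 + C)
(152**2 + f((-3 - 7)*S, -204))/(49362 + 11961) = (152**2 + (64 - 204))/(49362 + 11961) = (23104 - 140)/61323 = 22964*(1/61323) = 22964/61323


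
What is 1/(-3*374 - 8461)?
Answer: -1/9583 ≈ -0.00010435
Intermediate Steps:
1/(-3*374 - 8461) = 1/(-1122 - 8461) = 1/(-9583) = -1/9583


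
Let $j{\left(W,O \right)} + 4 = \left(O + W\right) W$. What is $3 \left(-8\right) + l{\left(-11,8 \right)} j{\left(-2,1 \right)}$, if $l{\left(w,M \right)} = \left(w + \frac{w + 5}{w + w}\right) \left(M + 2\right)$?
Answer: $\frac{2096}{11} \approx 190.55$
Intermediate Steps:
$l{\left(w,M \right)} = \left(2 + M\right) \left(w + \frac{5 + w}{2 w}\right)$ ($l{\left(w,M \right)} = \left(w + \frac{5 + w}{2 w}\right) \left(2 + M\right) = \left(2 + M\right) \left(w + \frac{5 + w}{2 w}\right)$)
$j{\left(W,O \right)} = -4 + W \left(O + W\right)$ ($j{\left(W,O \right)} = -4 + \left(O + W\right) W = -4 + W \left(O + W\right)$)
$3 \left(-8\right) + l{\left(-11,8 \right)} j{\left(-2,1 \right)} = 3 \left(-8\right) + \frac{10 + 5 \cdot 8 - 11 \left(2 + 8 + 4 \left(-11\right) + 2 \cdot 8 \left(-11\right)\right)}{2 \left(-11\right)} \left(-4 + \left(-2\right)^{2} + 1 \left(-2\right)\right) = -24 + \frac{1}{2} \left(- \frac{1}{11}\right) \left(10 + 40 - 11 \left(2 + 8 - 44 - 176\right)\right) \left(-4 + 4 - 2\right) = -24 + \frac{1}{2} \left(- \frac{1}{11}\right) \left(10 + 40 - -2310\right) \left(-2\right) = -24 + \frac{1}{2} \left(- \frac{1}{11}\right) \left(10 + 40 + 2310\right) \left(-2\right) = -24 + \frac{1}{2} \left(- \frac{1}{11}\right) 2360 \left(-2\right) = -24 - - \frac{2360}{11} = -24 + \frac{2360}{11} = \frac{2096}{11}$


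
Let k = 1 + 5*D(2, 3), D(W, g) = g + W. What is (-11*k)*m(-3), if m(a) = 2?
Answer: -572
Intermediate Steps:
D(W, g) = W + g
k = 26 (k = 1 + 5*(2 + 3) = 1 + 5*5 = 1 + 25 = 26)
(-11*k)*m(-3) = -11*26*2 = -286*2 = -572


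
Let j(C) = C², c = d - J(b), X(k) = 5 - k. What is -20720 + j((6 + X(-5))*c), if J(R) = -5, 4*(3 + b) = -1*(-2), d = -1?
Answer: -16624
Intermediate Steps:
b = -5/2 (b = -3 + (-1*(-2))/4 = -3 + (¼)*2 = -3 + ½ = -5/2 ≈ -2.5000)
c = 4 (c = -1 - 1*(-5) = -1 + 5 = 4)
-20720 + j((6 + X(-5))*c) = -20720 + ((6 + (5 - 1*(-5)))*4)² = -20720 + ((6 + (5 + 5))*4)² = -20720 + ((6 + 10)*4)² = -20720 + (16*4)² = -20720 + 64² = -20720 + 4096 = -16624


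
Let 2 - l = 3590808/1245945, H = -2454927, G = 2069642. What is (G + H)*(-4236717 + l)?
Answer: 135587377143165177/83063 ≈ 1.6323e+12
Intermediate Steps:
l = -366306/415315 (l = 2 - 3590808/1245945 = 2 - 1*1196936/415315 = 2 - 1196936/415315 = -366306/415315 ≈ -0.88200)
(G + H)*(-4236717 + l) = (2069642 - 2454927)*(-4236717 - 366306/415315) = -385285*(-1759572487161/415315) = 135587377143165177/83063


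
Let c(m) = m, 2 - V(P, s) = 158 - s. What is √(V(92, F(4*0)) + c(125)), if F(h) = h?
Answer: I*√31 ≈ 5.5678*I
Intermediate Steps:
V(P, s) = -156 + s (V(P, s) = 2 - (158 - s) = 2 + (-158 + s) = -156 + s)
√(V(92, F(4*0)) + c(125)) = √((-156 + 4*0) + 125) = √((-156 + 0) + 125) = √(-156 + 125) = √(-31) = I*√31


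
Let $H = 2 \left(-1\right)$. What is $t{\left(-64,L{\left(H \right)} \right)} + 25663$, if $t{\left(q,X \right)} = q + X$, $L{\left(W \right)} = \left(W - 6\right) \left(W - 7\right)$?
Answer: $25671$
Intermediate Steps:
$H = -2$
$L{\left(W \right)} = \left(-7 + W\right) \left(-6 + W\right)$ ($L{\left(W \right)} = \left(-6 + W\right) \left(-7 + W\right) = \left(-7 + W\right) \left(-6 + W\right)$)
$t{\left(q,X \right)} = X + q$
$t{\left(-64,L{\left(H \right)} \right)} + 25663 = \left(\left(42 + \left(-2\right)^{2} - -26\right) - 64\right) + 25663 = \left(\left(42 + 4 + 26\right) - 64\right) + 25663 = \left(72 - 64\right) + 25663 = 8 + 25663 = 25671$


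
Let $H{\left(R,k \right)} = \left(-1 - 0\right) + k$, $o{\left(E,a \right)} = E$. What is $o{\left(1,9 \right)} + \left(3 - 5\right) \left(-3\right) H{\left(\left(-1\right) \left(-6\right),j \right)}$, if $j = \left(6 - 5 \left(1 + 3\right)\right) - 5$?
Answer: $-119$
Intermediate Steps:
$j = -19$ ($j = \left(6 - 20\right) - 5 = -14 - 5 = -19$)
$H{\left(R,k \right)} = -1 + k$ ($H{\left(R,k \right)} = \left(-1 + 0\right) + k = -1 + k$)
$o{\left(1,9 \right)} + \left(3 - 5\right) \left(-3\right) H{\left(\left(-1\right) \left(-6\right),j \right)} = 1 + \left(3 - 5\right) \left(-3\right) \left(-1 - 19\right) = 1 + \left(-2\right) \left(-3\right) \left(-20\right) = 1 + 6 \left(-20\right) = 1 - 120 = -119$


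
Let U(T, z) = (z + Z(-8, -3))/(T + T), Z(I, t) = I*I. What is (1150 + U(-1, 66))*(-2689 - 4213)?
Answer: -7488670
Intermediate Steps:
Z(I, t) = I**2
U(T, z) = (64 + z)/(2*T) (U(T, z) = (z + (-8)**2)/(T + T) = (z + 64)/((2*T)) = (64 + z)*(1/(2*T)) = (64 + z)/(2*T))
(1150 + U(-1, 66))*(-2689 - 4213) = (1150 + (1/2)*(64 + 66)/(-1))*(-2689 - 4213) = (1150 + (1/2)*(-1)*130)*(-6902) = (1150 - 65)*(-6902) = 1085*(-6902) = -7488670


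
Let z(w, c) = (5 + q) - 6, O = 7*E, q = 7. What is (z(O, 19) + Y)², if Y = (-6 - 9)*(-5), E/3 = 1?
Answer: 6561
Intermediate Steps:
E = 3 (E = 3*1 = 3)
O = 21 (O = 7*3 = 21)
z(w, c) = 6 (z(w, c) = (5 + 7) - 6 = 12 - 6 = 6)
Y = 75 (Y = -15*(-5) = 75)
(z(O, 19) + Y)² = (6 + 75)² = 81² = 6561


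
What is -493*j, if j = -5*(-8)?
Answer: -19720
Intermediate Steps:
j = 40
-493*j = -493*40 = -19720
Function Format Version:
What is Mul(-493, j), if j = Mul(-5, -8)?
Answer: -19720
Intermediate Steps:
j = 40
Mul(-493, j) = Mul(-493, 40) = -19720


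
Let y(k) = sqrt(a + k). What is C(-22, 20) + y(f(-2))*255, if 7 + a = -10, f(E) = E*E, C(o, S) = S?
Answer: 20 + 255*I*sqrt(13) ≈ 20.0 + 919.42*I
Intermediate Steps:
f(E) = E**2
a = -17 (a = -7 - 10 = -17)
y(k) = sqrt(-17 + k)
C(-22, 20) + y(f(-2))*255 = 20 + sqrt(-17 + (-2)**2)*255 = 20 + sqrt(-17 + 4)*255 = 20 + sqrt(-13)*255 = 20 + (I*sqrt(13))*255 = 20 + 255*I*sqrt(13)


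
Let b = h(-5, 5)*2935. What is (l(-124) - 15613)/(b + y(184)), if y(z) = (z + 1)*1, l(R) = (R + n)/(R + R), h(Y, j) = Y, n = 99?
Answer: 3871999/3593520 ≈ 1.0775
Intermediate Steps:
l(R) = (99 + R)/(2*R) (l(R) = (R + 99)/(R + R) = (99 + R)/((2*R)) = (99 + R)*(1/(2*R)) = (99 + R)/(2*R))
b = -14675 (b = -5*2935 = -14675)
y(z) = 1 + z (y(z) = (1 + z)*1 = 1 + z)
(l(-124) - 15613)/(b + y(184)) = ((½)*(99 - 124)/(-124) - 15613)/(-14675 + (1 + 184)) = ((½)*(-1/124)*(-25) - 15613)/(-14675 + 185) = (25/248 - 15613)/(-14490) = -3871999/248*(-1/14490) = 3871999/3593520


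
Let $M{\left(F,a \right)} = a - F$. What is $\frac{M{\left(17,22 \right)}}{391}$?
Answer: $\frac{5}{391} \approx 0.012788$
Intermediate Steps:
$\frac{M{\left(17,22 \right)}}{391} = \frac{22 - 17}{391} = \left(22 - 17\right) \frac{1}{391} = 5 \cdot \frac{1}{391} = \frac{5}{391}$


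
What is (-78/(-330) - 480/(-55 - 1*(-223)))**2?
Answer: 1018081/148225 ≈ 6.8685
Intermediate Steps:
(-78/(-330) - 480/(-55 - 1*(-223)))**2 = (-78*(-1/330) - 480/(-55 + 223))**2 = (13/55 - 480/168)**2 = (13/55 - 480*1/168)**2 = (13/55 - 20/7)**2 = (-1009/385)**2 = 1018081/148225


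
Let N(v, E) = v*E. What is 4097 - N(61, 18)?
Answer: 2999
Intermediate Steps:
N(v, E) = E*v
4097 - N(61, 18) = 4097 - 18*61 = 4097 - 1*1098 = 4097 - 1098 = 2999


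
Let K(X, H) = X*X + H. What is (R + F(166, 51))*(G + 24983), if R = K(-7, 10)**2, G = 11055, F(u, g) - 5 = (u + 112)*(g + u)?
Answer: 2299656856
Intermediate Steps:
F(u, g) = 5 + (112 + u)*(g + u) (F(u, g) = 5 + (u + 112)*(g + u) = 5 + (112 + u)*(g + u))
K(X, H) = H + X**2 (K(X, H) = X**2 + H = H + X**2)
R = 3481 (R = (10 + (-7)**2)**2 = (10 + 49)**2 = 59**2 = 3481)
(R + F(166, 51))*(G + 24983) = (3481 + (5 + 166**2 + 112*51 + 112*166 + 51*166))*(11055 + 24983) = (3481 + (5 + 27556 + 5712 + 18592 + 8466))*36038 = (3481 + 60331)*36038 = 63812*36038 = 2299656856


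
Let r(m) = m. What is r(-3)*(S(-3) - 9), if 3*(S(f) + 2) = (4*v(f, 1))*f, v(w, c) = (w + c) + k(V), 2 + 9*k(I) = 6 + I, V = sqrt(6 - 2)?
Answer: 17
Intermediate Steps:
V = 2 (V = sqrt(4) = 2)
k(I) = 4/9 + I/9 (k(I) = -2/9 + (6 + I)/9 = -2/9 + (2/3 + I/9) = 4/9 + I/9)
v(w, c) = 2/3 + c + w (v(w, c) = (w + c) + (4/9 + (1/9)*2) = (c + w) + (4/9 + 2/9) = (c + w) + 2/3 = 2/3 + c + w)
S(f) = -2 + f*(20/3 + 4*f)/3 (S(f) = -2 + ((4*(2/3 + 1 + f))*f)/3 = -2 + ((4*(5/3 + f))*f)/3 = -2 + ((20/3 + 4*f)*f)/3 = -2 + (f*(20/3 + 4*f))/3 = -2 + f*(20/3 + 4*f)/3)
r(-3)*(S(-3) - 9) = -3*((-2 + (4/9)*(-3)*(5 + 3*(-3))) - 9) = -3*((-2 + (4/9)*(-3)*(5 - 9)) - 9) = -3*((-2 + (4/9)*(-3)*(-4)) - 9) = -3*((-2 + 16/3) - 9) = -3*(10/3 - 9) = -3*(-17/3) = 17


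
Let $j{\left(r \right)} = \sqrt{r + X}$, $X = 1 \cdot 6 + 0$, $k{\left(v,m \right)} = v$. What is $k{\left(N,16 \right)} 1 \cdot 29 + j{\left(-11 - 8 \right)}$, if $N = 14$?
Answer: $406 + i \sqrt{13} \approx 406.0 + 3.6056 i$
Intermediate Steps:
$X = 6$ ($X = 6 + 0 = 6$)
$j{\left(r \right)} = \sqrt{6 + r}$ ($j{\left(r \right)} = \sqrt{r + 6} = \sqrt{6 + r}$)
$k{\left(N,16 \right)} 1 \cdot 29 + j{\left(-11 - 8 \right)} = 14 \cdot 1 \cdot 29 + \sqrt{6 - 19} = 14 \cdot 29 + \sqrt{6 - 19} = 406 + \sqrt{6 - 19} = 406 + \sqrt{-13} = 406 + i \sqrt{13}$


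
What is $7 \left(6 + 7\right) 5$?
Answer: $455$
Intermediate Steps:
$7 \left(6 + 7\right) 5 = 7 \cdot 13 \cdot 5 = 7 \cdot 65 = 455$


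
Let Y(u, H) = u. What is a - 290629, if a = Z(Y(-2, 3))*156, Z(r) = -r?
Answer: -290317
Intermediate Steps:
a = 312 (a = -1*(-2)*156 = 2*156 = 312)
a - 290629 = 312 - 290629 = -290317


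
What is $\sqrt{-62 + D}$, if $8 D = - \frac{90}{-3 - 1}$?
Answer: $\frac{i \sqrt{947}}{4} \approx 7.6933 i$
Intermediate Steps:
$D = \frac{45}{16}$ ($D = \frac{\left(-90\right) \frac{1}{-3 - 1}}{8} = \frac{\left(-90\right) \frac{1}{-4}}{8} = \frac{\left(-90\right) \left(- \frac{1}{4}\right)}{8} = \frac{1}{8} \cdot \frac{45}{2} = \frac{45}{16} \approx 2.8125$)
$\sqrt{-62 + D} = \sqrt{-62 + \frac{45}{16}} = \sqrt{- \frac{947}{16}} = \frac{i \sqrt{947}}{4}$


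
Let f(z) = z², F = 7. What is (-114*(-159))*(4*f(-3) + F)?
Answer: 779418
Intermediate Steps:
(-114*(-159))*(4*f(-3) + F) = (-114*(-159))*(4*(-3)² + 7) = 18126*(4*9 + 7) = 18126*(36 + 7) = 18126*43 = 779418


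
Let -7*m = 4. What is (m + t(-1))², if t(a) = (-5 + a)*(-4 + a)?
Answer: 42436/49 ≈ 866.04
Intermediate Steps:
m = -4/7 (m = -⅐*4 = -4/7 ≈ -0.57143)
(m + t(-1))² = (-4/7 + (20 + (-1)² - 9*(-1)))² = (-4/7 + (20 + 1 + 9))² = (-4/7 + 30)² = (206/7)² = 42436/49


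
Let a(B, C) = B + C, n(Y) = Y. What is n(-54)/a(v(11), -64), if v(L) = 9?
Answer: 54/55 ≈ 0.98182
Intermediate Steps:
n(-54)/a(v(11), -64) = -54/(9 - 64) = -54/(-55) = -54*(-1/55) = 54/55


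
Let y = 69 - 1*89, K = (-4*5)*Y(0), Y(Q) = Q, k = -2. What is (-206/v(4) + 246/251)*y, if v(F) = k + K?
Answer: -521980/251 ≈ -2079.6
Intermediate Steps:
K = 0 (K = -4*5*0 = -20*0 = 0)
v(F) = -2 (v(F) = -2 + 0 = -2)
y = -20 (y = 69 - 89 = -20)
(-206/v(4) + 246/251)*y = (-206/(-2) + 246/251)*(-20) = (-206*(-½) + 246*(1/251))*(-20) = (103 + 246/251)*(-20) = (26099/251)*(-20) = -521980/251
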